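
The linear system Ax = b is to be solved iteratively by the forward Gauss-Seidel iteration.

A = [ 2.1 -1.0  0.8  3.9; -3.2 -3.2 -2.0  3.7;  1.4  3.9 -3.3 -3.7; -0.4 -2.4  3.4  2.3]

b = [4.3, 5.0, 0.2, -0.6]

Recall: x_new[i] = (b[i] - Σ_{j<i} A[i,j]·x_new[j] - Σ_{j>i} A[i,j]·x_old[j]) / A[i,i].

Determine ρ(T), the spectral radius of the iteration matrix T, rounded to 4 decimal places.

1.3623

A = D + L + U where D = diag(2.1, -3.2, -3.3, 2.3).
Gauss-Seidel: T = -(D+L)⁻¹U, row 0 first, T[0,2] = -(0.8)/(2.1) = -0.3810; later rows by forward substitution.
  T[0,:] = [+0.0000 +0.4762 -0.3810 -1.8571]
  T[1,:] = [+0.0000 -0.4762 -0.2440 +3.0134]
  T[2,:] = [+0.0000 -0.3608 -0.4500 +1.6522]
  T[3,:] = [+0.0000 +0.1192 +0.3444 +0.3791]
|eigenvalues of T|: 1.3623, 0.8644, 0.0493, 0.0000.
ρ(T) = max|λ| = 1.3623; 1.3623 > 1, so it fails to converge.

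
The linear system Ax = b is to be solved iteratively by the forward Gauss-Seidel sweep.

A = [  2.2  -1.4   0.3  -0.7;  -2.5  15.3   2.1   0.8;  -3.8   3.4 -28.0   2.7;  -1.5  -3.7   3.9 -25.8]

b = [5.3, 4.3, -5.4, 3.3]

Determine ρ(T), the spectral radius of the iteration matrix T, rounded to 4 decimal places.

Split A = D + L + U, D = diag(2.2, 15.3, -28, -25.8).
Gauss-Seidel: T = -(D+L)⁻¹U, row 0 first, T[0,2] = -(0.3)/(2.2) = -0.1364; later rows by forward substitution.
  T[0,:] = [+0.0000, +0.6364, -0.1364, +0.3182]
  T[1,:] = [+0.0000, +0.1040, -0.1595, -0.0003]
  T[2,:] = [+0.0000, -0.0737, -0.0009, +0.0532]
  T[3,:] = [+0.0000, -0.0631, +0.0307, -0.0104]
|eigenvalues of T|: 0.1855, 0.0514, 0.0514, 0.0000.
ρ(T) = max|λ| = 0.1855; 0.1855 < 1, so it converges for any x₀.

0.1855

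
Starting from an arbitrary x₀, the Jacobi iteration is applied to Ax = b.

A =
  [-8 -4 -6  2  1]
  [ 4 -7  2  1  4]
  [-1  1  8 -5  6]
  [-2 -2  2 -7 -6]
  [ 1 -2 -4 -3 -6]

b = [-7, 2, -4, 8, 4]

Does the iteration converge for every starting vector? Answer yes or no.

no

Split A = D + L + U, D = diag(-8, -7, 8, -7, -6).
T_J = -D⁻¹(L+U): T[4,3] = -(-3)/(-6) = -0.5000; T[4,4] = 0.
  T[0,:] = [+0.0000, -0.5000, -0.7500, +0.2500, +0.1250]
  T[1,:] = [+0.5714, +0.0000, +0.2857, +0.1429, +0.5714]
  T[2,:] = [+0.1250, -0.1250, +0.0000, +0.6250, -0.7500]
  T[3,:] = [-0.2857, -0.2857, +0.2857, +0.0000, -0.8571]
  T[4,:] = [+0.1667, -0.3333, -0.6667, -0.5000, +0.0000]
|λ(T)| sorted: 1.2667, 0.8131, 0.8131, 0.4925, 0.4925.
ρ = 1.2667; 1.2667 > 1, so it fails to converge.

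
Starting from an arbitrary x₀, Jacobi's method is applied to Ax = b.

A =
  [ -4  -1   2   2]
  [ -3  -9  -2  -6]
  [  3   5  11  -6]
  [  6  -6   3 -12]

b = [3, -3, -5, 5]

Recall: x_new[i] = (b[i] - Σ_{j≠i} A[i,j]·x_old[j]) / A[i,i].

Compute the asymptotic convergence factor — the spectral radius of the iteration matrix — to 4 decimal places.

1.1339

Split A = D + L + U, D = diag(-4, -9, 11, -12).
Jacobi: T = -D⁻¹(L+U), T[3,1] = -(-6)/(-12) = -0.5000; T[3,3] = 0.
  T[0,:] = [+0.0000 -0.2500 +0.5000 +0.5000]
  T[1,:] = [-0.3333 +0.0000 -0.2222 -0.6667]
  T[2,:] = [-0.2727 -0.4545 +0.0000 +0.5455]
  T[3,:] = [+0.5000 -0.5000 +0.2500 +0.0000]
|λ(T)| sorted: 1.1339, 0.6114, 0.4456, 0.4456.
ρ(T) = max|λ| = 1.1339; 1.1339 > 1 ⇒ diverges.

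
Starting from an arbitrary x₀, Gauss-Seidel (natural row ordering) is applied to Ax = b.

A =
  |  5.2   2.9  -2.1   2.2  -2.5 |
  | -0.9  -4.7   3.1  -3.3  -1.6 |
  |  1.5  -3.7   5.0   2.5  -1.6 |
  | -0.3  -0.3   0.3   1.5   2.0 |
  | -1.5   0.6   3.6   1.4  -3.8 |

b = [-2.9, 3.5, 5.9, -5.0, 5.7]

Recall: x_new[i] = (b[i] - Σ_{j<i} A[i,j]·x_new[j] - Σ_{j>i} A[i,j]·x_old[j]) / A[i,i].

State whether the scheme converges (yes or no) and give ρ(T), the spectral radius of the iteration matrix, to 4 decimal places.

no, ρ = 1.2632

Let D = diag(5.2, -4.7, 5, 1.5, -3.8); L, U the strict triangles.
T_GS = -(D+L)⁻¹U: row 0 first, T[0,2] = -(-2.1)/(5.2) = +0.4038; later rows by forward substitution.
  T[0,:] = [+0.0000  -0.5577  +0.4038  -0.4231  +0.4808]
  T[1,:] = [+0.0000  +0.1068  +0.5822  -0.6211  -0.4325]
  T[2,:] = [+0.0000  +0.2463  +0.3097  -0.8327  -0.1443]
  T[3,:] = [+0.0000  -0.1394  +0.1353  -0.0423  -1.2948]
  T[4,:] = [+0.0000  +0.4190  +0.2758  -0.7355  -0.8718]
eigenvalue magnitudes: 1.2632, 1.0260, 0.2733, 0.2733, 0.0000.
spectral radius ρ = 1.2632; 1.2632 > 1 ⇒ diverges.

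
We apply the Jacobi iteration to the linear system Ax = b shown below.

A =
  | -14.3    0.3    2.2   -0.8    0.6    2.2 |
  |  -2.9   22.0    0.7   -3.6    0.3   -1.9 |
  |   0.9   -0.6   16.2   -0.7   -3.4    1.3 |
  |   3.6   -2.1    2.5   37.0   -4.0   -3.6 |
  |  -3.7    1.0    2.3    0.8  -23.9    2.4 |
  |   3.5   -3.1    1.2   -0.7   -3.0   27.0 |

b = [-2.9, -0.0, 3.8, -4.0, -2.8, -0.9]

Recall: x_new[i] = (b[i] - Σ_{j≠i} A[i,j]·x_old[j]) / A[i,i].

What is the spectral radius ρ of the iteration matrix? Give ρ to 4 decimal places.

Split A = D + L + U, D = diag(-14.3, 22, 16.2, 37, -23.9, 27).
Jacobi: T = -D⁻¹(L+U), T[3,4] = -(-4)/(37) = +0.1081; T[3,3] = 0.
  T[0,:] = [+0.0000  +0.0210  +0.1538  -0.0559  +0.0420  +0.1538]
  T[1,:] = [+0.1318  +0.0000  -0.0318  +0.1636  -0.0136  +0.0864]
  T[2,:] = [-0.0556  +0.0370  +0.0000  +0.0432  +0.2099  -0.0802]
  T[3,:] = [-0.0973  +0.0568  -0.0676  +0.0000  +0.1081  +0.0973]
  T[4,:] = [-0.1548  +0.0418  +0.0962  +0.0335  +0.0000  +0.1004]
  T[5,:] = [-0.1296  +0.1148  -0.0444  +0.0259  +0.1111  +0.0000]
|roots of det(T-λI)|: 0.2152, 0.1690, 0.1690, 0.1550, 0.1421, 0.1421.
ρ = 0.2152; 0.2152 < 1, so it converges for any x₀.

0.2152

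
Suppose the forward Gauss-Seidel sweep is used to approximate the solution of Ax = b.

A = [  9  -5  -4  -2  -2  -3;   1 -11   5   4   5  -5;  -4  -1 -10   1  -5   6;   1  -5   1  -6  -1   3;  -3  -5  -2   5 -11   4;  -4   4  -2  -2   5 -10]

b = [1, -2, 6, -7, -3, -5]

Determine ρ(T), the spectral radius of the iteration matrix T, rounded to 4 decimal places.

Let D = diag(9, -11, -10, -6, -11, -10); L, U the strict triangles.
GS T = -(D+L)⁻¹U: row 0 first, T[0,1] = -(-5)/(9) = +0.5556; later rows by forward substitution.
  T[0,:] = [+0.0000, +0.5556, +0.4444, +0.2222, +0.2222, +0.3333]
  T[1,:] = [+0.0000, +0.0505, +0.4949, +0.3838, +0.4747, -0.4242]
  T[2,:] = [+0.0000, -0.2273, -0.2273, -0.0273, -0.6364, +0.5091]
  T[3,:] = [+0.0000, +0.0126, -0.3763, -0.2874, -0.6313, +0.9939]
  T[4,:] = [+0.0000, -0.1274, -0.4759, -0.3607, -0.4477, +0.8248]
  T[5,:] = [+0.0000, -0.2228, -0.0970, -0.0528, +0.1307, -0.1912]
|eigenvalues of T|: 1.2103, 0.3295, 0.3295, 0.2421, 0.0192, 0.0000.
ρ = 1.2103; 1.2103 > 1 ⇒ diverges.

1.2103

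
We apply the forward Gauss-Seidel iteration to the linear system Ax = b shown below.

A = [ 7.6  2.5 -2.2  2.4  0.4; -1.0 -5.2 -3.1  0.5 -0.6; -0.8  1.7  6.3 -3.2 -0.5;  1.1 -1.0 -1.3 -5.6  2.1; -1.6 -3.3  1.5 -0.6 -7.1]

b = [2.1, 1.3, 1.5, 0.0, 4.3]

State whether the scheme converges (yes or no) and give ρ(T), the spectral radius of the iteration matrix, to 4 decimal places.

yes, ρ = 0.5656

Write A = D+L+U with D = diag(7.6, -5.2, 6.3, -5.6, -7.1).
Gauss-Seidel: T = -(D+L)⁻¹U, row 0 first, T[0,4] = -(0.4)/(7.6) = -0.0526; later rows by forward substitution.
  T[0,:] = [+0.0000 -0.3289 +0.2895 -0.3158 -0.0526]
  T[1,:] = [+0.0000 +0.0633 -0.6518 +0.1569 -0.1053]
  T[2,:] = [+0.0000 -0.0588 +0.2126 +0.4255 +0.1011]
  T[3,:] = [+0.0000 -0.0623 +0.1239 -0.1888 +0.3600]
  T[4,:] = [+0.0000 +0.0376 +0.2722 +0.1041 +0.0517]
|eigenvalues of T|: 0.5656, 0.3578, 0.3578, 0.1163, 0.0000.
spectral radius ρ = 0.5656; 0.5656 < 1: convergent.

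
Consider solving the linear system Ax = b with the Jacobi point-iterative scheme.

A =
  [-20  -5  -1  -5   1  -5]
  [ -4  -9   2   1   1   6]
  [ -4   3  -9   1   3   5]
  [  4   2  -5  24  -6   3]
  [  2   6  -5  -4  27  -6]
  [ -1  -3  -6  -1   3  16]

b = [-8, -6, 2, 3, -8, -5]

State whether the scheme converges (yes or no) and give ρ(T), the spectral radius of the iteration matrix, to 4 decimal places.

Let D = diag(-20, -9, -9, 24, 27, 16); L, U the strict triangles.
Jacobi: T = -D⁻¹(L+U), T[2,4] = -(3)/(-9) = +0.3333; T[2,2] = 0.
  T[0,:] = [+0.0000 -0.2500 -0.0500 -0.2500 +0.0500 -0.2500]
  T[1,:] = [-0.4444 +0.0000 +0.2222 +0.1111 +0.1111 +0.6667]
  T[2,:] = [-0.4444 +0.3333 +0.0000 +0.1111 +0.3333 +0.5556]
  T[3,:] = [-0.1667 -0.0833 +0.2083 +0.0000 +0.2500 -0.1250]
  T[4,:] = [-0.0741 -0.2222 +0.1852 +0.1481 +0.0000 +0.2222]
  T[5,:] = [+0.0625 +0.1875 +0.3750 +0.0625 -0.1875 +0.0000]
eigenvalue magnitudes: 0.9170, 0.4979, 0.4979, 0.3613, 0.2348, 0.0289.
ρ = 0.9170; 0.9170 < 1 ⇒ converges.

yes, ρ = 0.9170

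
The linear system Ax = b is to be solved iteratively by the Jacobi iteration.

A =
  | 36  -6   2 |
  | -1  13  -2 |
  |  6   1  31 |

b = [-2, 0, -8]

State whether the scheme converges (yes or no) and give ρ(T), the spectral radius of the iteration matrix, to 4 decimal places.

yes, ρ = 0.2052

Let D = diag(36, 13, 31); L, U the strict triangles.
Jacobi T = -D⁻¹(L+U): T[1,0] = -(-1)/(13) = +0.0769; T[1,1] = 0.
  T[0,:] = [+0.0000 +0.1667 -0.0556]
  T[1,:] = [+0.0769 +0.0000 +0.1538]
  T[2,:] = [-0.1935 -0.0323 +0.0000]
|λ(T)| sorted: 0.2052, 0.1533, 0.1533.
spectral radius ρ = 0.2052; 0.2052 < 1: convergent.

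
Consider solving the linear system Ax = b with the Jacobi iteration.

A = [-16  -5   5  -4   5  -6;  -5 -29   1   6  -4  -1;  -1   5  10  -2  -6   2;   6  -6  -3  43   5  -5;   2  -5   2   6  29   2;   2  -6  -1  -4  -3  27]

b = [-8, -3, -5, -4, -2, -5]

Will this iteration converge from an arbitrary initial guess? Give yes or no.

A = D + L + U where D = diag(-16, -29, 10, 43, 29, 27).
Jacobi T = -D⁻¹(L+U): T[2,3] = -(-2)/(10) = +0.2000; T[2,2] = 0.
  T[0,:] = [+0.0000 -0.3125 +0.3125 -0.2500 +0.3125 -0.3750]
  T[1,:] = [-0.1724 +0.0000 +0.0345 +0.2069 -0.1379 -0.0345]
  T[2,:] = [+0.1000 -0.5000 +0.0000 +0.2000 +0.6000 -0.2000]
  T[3,:] = [-0.1395 +0.1395 +0.0698 +0.0000 -0.1163 +0.1163]
  T[4,:] = [-0.0690 +0.1724 -0.0690 -0.2069 +0.0000 -0.0690]
  T[5,:] = [-0.0741 +0.2222 +0.0370 +0.1481 +0.1111 +0.0000]
|eigenvalues of T|: 0.5035, 0.3360, 0.2749, 0.2749, 0.2494, 0.2494.
ρ(T) = max|λ| = 0.5035; 0.5035 < 1 ⇒ converges.

yes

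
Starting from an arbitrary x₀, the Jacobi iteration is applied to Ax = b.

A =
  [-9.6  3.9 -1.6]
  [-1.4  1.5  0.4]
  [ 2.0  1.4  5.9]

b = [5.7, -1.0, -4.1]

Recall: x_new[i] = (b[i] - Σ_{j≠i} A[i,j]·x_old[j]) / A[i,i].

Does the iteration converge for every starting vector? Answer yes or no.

A = D + L + U where D = diag(-9.6, 1.5, 5.9).
Jacobi T = -D⁻¹(L+U): T[0,1] = -(3.9)/(-9.6) = +0.4062; T[0,0] = 0.
  T[0,:] = [+0.0000, +0.4062, -0.1667]
  T[1,:] = [+0.9333, +0.0000, -0.2667]
  T[2,:] = [-0.3390, -0.2373, +0.0000]
|roots of det(T-λI)|: 0.7710, 0.6159, 0.1551.
ρ(T) = max|λ| = 0.7710; 0.7710 < 1, so it converges for any x₀.

yes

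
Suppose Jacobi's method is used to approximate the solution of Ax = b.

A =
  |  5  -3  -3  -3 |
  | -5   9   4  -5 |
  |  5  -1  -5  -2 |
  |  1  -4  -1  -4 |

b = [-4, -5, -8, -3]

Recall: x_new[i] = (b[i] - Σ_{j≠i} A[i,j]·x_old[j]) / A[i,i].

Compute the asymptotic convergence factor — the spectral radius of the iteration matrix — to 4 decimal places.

1.3335

Split A = D + L + U, D = diag(5, 9, -5, -4).
Jacobi T = -D⁻¹(L+U): T[2,1] = -(-1)/(-5) = -0.2000; T[2,2] = 0.
  T[0,:] = [+0.0000 +0.6000 +0.6000 +0.6000]
  T[1,:] = [+0.5556 +0.0000 -0.4444 +0.5556]
  T[2,:] = [+1.0000 -0.2000 +0.0000 -0.4000]
  T[3,:] = [+0.2500 -1.0000 -0.2500 +0.0000]
|roots of det(T-λI)|: 1.3335, 0.7906, 0.7906, 0.7559.
spectral radius ρ = 1.3335; 1.3335 > 1 ⇒ diverges.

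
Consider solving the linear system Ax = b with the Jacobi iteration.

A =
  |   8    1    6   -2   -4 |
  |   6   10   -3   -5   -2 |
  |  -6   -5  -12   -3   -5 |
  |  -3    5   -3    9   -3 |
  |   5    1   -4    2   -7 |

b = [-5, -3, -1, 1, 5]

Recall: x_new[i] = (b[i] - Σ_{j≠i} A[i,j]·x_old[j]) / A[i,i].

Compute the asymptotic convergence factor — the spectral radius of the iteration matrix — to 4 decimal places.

Let D = diag(8, 10, -12, 9, -7); L, U the strict triangles.
Jacobi T = -D⁻¹(L+U): T[2,0] = -(-6)/(-12) = -0.5000; T[2,2] = 0.
  T[0,:] = [+0.0000 -0.1250 -0.7500 +0.2500 +0.5000]
  T[1,:] = [-0.6000 +0.0000 +0.3000 +0.5000 +0.2000]
  T[2,:] = [-0.5000 -0.4167 +0.0000 -0.2500 -0.4167]
  T[3,:] = [+0.3333 -0.5556 +0.3333 +0.0000 +0.3333]
  T[4,:] = [+0.7143 +0.1429 -0.5714 +0.2857 +0.0000]
eigenvalue magnitudes: 1.2237, 0.8311, 0.6771, 0.6771, 0.4999.
ρ = 1.2237; 1.2237 > 1 ⇒ diverges.

1.2237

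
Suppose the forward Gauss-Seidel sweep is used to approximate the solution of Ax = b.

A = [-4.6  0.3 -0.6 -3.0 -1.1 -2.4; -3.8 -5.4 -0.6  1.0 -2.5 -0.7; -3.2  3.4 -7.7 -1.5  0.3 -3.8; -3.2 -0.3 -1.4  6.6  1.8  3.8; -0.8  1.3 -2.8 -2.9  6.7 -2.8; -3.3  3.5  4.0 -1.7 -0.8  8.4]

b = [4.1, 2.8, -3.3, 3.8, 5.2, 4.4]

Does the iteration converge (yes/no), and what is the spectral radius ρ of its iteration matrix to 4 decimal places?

Diagonal D = diag(-4.6, -5.4, -7.7, 6.6, 6.7, 8.4); L, U strict lower/upper.
GS T = -(D+L)⁻¹U: row 0 first, T[0,1] = -(0.3)/(-4.6) = +0.0652; later rows by forward substitution.
  T[0,:] = [+0.0000  +0.0652  -0.1304  -0.6522  -0.2391  -0.5217]
  T[1,:] = [+0.0000  -0.0459  -0.0193  +0.6441  -0.2947  +0.2375]
  T[2,:] = [+0.0000  -0.0474  +0.0457  +0.3606  +0.0082  -0.1718]
  T[3,:] = [+0.0000  +0.0195  -0.0544  -0.2104  -0.4003  -0.8544]
  T[4,:] = [+0.0000  +0.0053  -0.0163  -0.1432  -0.1412  -0.1321]
  T[5,:] = [+0.0000  +0.0718  -0.0775  -0.7526  -0.0695  -0.4076]
|eigenvalues of T|: 1.1961, 0.5005, 0.1142, 0.0646, 0.0143, 0.0000.
spectral radius ρ = 1.1961; 1.1961 > 1: divergent.

no, ρ = 1.1961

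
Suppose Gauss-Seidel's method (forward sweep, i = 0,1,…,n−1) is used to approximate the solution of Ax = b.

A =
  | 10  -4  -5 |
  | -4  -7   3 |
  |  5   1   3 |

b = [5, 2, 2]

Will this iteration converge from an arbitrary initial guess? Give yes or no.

yes

Write A = D+L+U with D = diag(10, -7, 3).
Gauss-Seidel: T = -(D+L)⁻¹U, row 0 first, T[0,2] = -(-5)/(10) = +0.5000; later rows by forward substitution.
  T[0,:] = [+0.0000 +0.4000 +0.5000]
  T[1,:] = [+0.0000 -0.2286 +0.1429]
  T[2,:] = [+0.0000 -0.5905 -0.8810]
eigenvalue magnitudes: 0.7032, 0.4063, 0.0000.
spectral radius ρ = 0.7032; 0.7032 < 1: convergent.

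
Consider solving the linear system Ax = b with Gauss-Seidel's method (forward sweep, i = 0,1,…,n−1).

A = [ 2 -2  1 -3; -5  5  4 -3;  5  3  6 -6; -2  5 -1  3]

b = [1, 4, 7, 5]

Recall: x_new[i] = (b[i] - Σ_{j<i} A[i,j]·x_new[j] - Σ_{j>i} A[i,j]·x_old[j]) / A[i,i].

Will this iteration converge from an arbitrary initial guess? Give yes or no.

no

Diagonal D = diag(2, 5, 6, 3); L, U strict lower/upper.
GS T = -(D+L)⁻¹U: row 0 first, T[0,2] = -(1)/(2) = -0.5000; later rows by forward substitution.
  T[0,:] = [+0.0000 +1.0000 -0.5000 +1.5000]
  T[1,:] = [+0.0000 +1.0000 -1.3000 +2.1000]
  T[2,:] = [+0.0000 -1.3333 +1.0667 -1.3000]
  T[3,:] = [+0.0000 -1.4444 +2.1889 -2.9333]
eigenvalue magnitudes: 1.6039, 0.5766, 0.5766, 0.0000.
ρ(T) = max|λ| = 1.6039; 1.6039 > 1: divergent.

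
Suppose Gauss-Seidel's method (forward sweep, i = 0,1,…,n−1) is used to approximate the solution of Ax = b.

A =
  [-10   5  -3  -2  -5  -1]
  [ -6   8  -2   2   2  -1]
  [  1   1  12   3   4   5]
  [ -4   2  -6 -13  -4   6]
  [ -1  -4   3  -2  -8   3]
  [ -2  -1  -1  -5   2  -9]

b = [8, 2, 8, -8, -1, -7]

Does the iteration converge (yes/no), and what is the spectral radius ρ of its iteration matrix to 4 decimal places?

Split A = D + L + U, D = diag(-10, 8, 12, -13, -8, -9).
GS T = -(D+L)⁻¹U: row 0 first, T[0,2] = -(-3)/(-10) = -0.3000; later rows by forward substitution.
  T[0,:] = [+0.0000 +0.5000 -0.3000 -0.2000 -0.5000 -0.1000]
  T[1,:] = [+0.0000 +0.3750 +0.0250 -0.4000 -0.6250 +0.0500]
  T[2,:] = [+0.0000 -0.0729 +0.0229 -0.2000 -0.2396 -0.4125]
  T[3,:] = [+0.0000 -0.0625 +0.0856 +0.0923 -0.1394 +0.6904]
  T[4,:] = [+0.0000 -0.2617 +0.0122 +0.1269 +0.3200 +0.0352]
  T[5,:] = [+0.0000 -0.1681 +0.0165 +0.0880 +0.3557 -0.3132]
|roots of det(T-λI)|: 0.8351, 0.3366, 0.1775, 0.1775, 0.0905, 0.0000.
spectral radius ρ = 0.8351; 0.8351 < 1, so it converges for any x₀.

yes, ρ = 0.8351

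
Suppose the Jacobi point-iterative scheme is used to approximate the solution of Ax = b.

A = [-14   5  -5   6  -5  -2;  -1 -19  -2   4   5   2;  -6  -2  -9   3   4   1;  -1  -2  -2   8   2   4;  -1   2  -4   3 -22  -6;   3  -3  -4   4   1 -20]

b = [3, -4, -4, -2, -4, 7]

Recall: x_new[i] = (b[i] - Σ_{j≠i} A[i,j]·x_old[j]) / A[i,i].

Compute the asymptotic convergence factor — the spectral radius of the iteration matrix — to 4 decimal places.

0.6145

Let D = diag(-14, -19, -9, 8, -22, -20); L, U the strict triangles.
Jacobi T = -D⁻¹(L+U): T[4,5] = -(-6)/(-22) = -0.2727; T[4,4] = 0.
  T[0,:] = [+0.0000, +0.3571, -0.3571, +0.4286, -0.3571, -0.1429]
  T[1,:] = [-0.0526, +0.0000, -0.1053, +0.2105, +0.2632, +0.1053]
  T[2,:] = [-0.6667, -0.2222, +0.0000, +0.3333, +0.4444, +0.1111]
  T[3,:] = [+0.1250, +0.2500, +0.2500, +0.0000, -0.2500, -0.5000]
  T[4,:] = [-0.0455, +0.0909, -0.1818, +0.1364, +0.0000, -0.2727]
  T[5,:] = [+0.1500, -0.1500, -0.2000, +0.2000, +0.0500, +0.0000]
|λ(T)| sorted: 0.6145, 0.4395, 0.4395, 0.4273, 0.4273, 0.1867.
ρ(T) = max|λ| = 0.6145; 0.6145 < 1: convergent.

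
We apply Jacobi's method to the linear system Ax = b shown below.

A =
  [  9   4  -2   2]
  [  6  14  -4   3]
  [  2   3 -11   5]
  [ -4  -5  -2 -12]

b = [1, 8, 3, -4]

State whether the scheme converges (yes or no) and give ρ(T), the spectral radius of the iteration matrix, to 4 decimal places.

Let D = diag(9, 14, -11, -12); L, U the strict triangles.
Jacobi T = -D⁻¹(L+U): T[3,1] = -(-5)/(-12) = -0.4167; T[3,3] = 0.
  T[0,:] = [+0.0000 -0.4444 +0.2222 -0.2222]
  T[1,:] = [-0.4286 +0.0000 +0.2857 -0.2143]
  T[2,:] = [+0.1818 +0.2727 +0.0000 +0.4545]
  T[3,:] = [-0.3333 -0.4167 -0.1667 +0.0000]
|roots of det(T-λI)|: 0.8313, 0.4351, 0.3498, 0.3498.
ρ = 0.8313; 0.8313 < 1 ⇒ converges.

yes, ρ = 0.8313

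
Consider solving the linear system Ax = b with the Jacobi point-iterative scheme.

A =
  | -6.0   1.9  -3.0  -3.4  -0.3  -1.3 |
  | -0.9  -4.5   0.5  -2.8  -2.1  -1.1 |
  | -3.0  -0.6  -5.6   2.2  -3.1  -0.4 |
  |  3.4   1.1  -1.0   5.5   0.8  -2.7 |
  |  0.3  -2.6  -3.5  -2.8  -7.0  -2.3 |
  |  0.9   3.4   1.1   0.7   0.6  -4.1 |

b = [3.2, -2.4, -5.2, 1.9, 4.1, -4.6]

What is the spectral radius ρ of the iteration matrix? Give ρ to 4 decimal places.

1.1369

Diagonal D = diag(-6, -4.5, -5.6, 5.5, -7, -4.1); L, U strict lower/upper.
Jacobi T = -D⁻¹(L+U): T[1,4] = -(-2.1)/(-4.5) = -0.4667; T[1,1] = 0.
  T[0,:] = [+0.0000, +0.3167, -0.5000, -0.5667, -0.0500, -0.2167]
  T[1,:] = [-0.2000, +0.0000, +0.1111, -0.6222, -0.4667, -0.2444]
  T[2,:] = [-0.5357, -0.1071, +0.0000, +0.3929, -0.5536, -0.0714]
  T[3,:] = [-0.6182, -0.2000, +0.1818, +0.0000, -0.1455, +0.4909]
  T[4,:] = [+0.0429, -0.3714, -0.5000, -0.4000, +0.0000, -0.3286]
  T[5,:] = [+0.2195, +0.8293, +0.2683, +0.1707, +0.1463, +0.0000]
moduli |λ_i(T)| = 1.1369, 0.7321, 0.7321, 0.4285, 0.4285, 0.2009.
ρ(T) = max|λ| = 1.1369; 1.1369 > 1 ⇒ diverges.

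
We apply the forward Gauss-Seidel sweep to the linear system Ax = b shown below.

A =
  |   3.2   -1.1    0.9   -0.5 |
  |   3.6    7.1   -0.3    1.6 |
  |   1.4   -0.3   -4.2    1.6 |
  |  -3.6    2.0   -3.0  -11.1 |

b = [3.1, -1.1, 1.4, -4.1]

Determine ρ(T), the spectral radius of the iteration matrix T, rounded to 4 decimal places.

0.6184

Split A = D + L + U, D = diag(3.2, 7.1, -4.2, -11.1).
Gauss-Seidel: T = -(D+L)⁻¹U, row 0 first, T[0,3] = -(-0.5)/(3.2) = +0.1562; later rows by forward substitution.
  T[0,:] = [+0.0000  +0.3438  -0.2812  +0.1562]
  T[1,:] = [+0.0000  -0.1743  +0.1849  -0.3046]
  T[2,:] = [+0.0000  +0.1270  -0.1070  +0.4548]
  T[3,:] = [+0.0000  -0.1772  +0.1534  -0.2285]
|λ(T)| sorted: 0.6184, 0.0617, 0.0470, 0.0000.
spectral radius ρ = 0.6184; 0.6184 < 1: convergent.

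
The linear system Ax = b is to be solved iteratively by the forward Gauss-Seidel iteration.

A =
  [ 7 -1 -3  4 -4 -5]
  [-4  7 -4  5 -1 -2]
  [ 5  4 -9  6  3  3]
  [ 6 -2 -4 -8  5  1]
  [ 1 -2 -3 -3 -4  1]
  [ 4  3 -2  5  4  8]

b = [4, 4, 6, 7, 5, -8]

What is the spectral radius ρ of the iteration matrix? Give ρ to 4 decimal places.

A = D + L + U where D = diag(7, 7, -9, -8, -4, 8).
GS T = -(D+L)⁻¹U: row 0 first, T[0,4] = -(-4)/(7) = +0.5714; later rows by forward substitution.
  T[0,:] = [+0.0000  +0.1429  +0.4286  -0.5714  +0.5714  +0.7143]
  T[1,:] = [+0.0000  +0.0816  +0.8163  -1.0408  +0.4694  +0.6939]
  T[2,:] = [+0.0000  +0.1156  +0.6009  -0.1134  +0.8594  +1.0385]
  T[3,:] = [+0.0000  +0.0289  -0.1831  -0.1117  +0.5065  -0.0320]
  T[4,:] = [+0.0000  -0.1135  -0.6144  +0.5463  -1.1163  -0.6733]
  T[5,:] = [+0.0000  -0.0344  +0.0514  +0.4443  -0.0053  -0.0011]
eigenvalue magnitudes: 1.1391, 0.6449, 0.6449, 0.2095, 0.0428, 0.0000.
spectral radius ρ = 1.1391; 1.1391 > 1 ⇒ diverges.

1.1391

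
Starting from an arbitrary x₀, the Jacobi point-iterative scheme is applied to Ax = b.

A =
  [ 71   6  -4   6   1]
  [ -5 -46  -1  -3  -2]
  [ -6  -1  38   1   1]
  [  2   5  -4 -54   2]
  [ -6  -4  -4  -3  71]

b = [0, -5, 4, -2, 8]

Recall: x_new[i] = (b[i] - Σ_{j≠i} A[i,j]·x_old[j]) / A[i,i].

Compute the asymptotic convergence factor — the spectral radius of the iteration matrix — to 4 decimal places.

A = D + L + U where D = diag(71, -46, 38, -54, 71).
Jacobi T = -D⁻¹(L+U): T[0,3] = -(6)/(71) = -0.0845; T[0,0] = 0.
  T[0,:] = [+0.0000, -0.0845, +0.0563, -0.0845, -0.0141]
  T[1,:] = [-0.1087, +0.0000, -0.0217, -0.0652, -0.0435]
  T[2,:] = [+0.1579, +0.0263, +0.0000, -0.0263, -0.0263]
  T[3,:] = [+0.0370, +0.0926, -0.0741, +0.0000, +0.0370]
  T[4,:] = [+0.0845, +0.0563, +0.0563, +0.0423, +0.0000]
eigenvalue magnitudes: 0.1532, 0.1107, 0.1107, 0.0691, 0.0691.
spectral radius ρ = 0.1532; 0.1532 < 1, so it converges for any x₀.

0.1532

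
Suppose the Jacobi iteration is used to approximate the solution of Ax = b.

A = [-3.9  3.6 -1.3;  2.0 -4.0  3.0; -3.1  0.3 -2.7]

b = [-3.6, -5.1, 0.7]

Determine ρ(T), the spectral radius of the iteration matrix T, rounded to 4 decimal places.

1.2552

A = D + L + U where D = diag(-3.9, -4, -2.7).
Jacobi T = -D⁻¹(L+U): T[0,1] = -(3.6)/(-3.9) = +0.9231; T[0,0] = 0.
  T[0,:] = [+0.0000  +0.9231  -0.3333]
  T[1,:] = [+0.5000  +0.0000  +0.7500]
  T[2,:] = [-1.1481  +0.1111  +0.0000]
moduli |λ_i(T)| = 1.2552, 0.8050, 0.8050.
ρ = 1.2552; 1.2552 > 1: divergent.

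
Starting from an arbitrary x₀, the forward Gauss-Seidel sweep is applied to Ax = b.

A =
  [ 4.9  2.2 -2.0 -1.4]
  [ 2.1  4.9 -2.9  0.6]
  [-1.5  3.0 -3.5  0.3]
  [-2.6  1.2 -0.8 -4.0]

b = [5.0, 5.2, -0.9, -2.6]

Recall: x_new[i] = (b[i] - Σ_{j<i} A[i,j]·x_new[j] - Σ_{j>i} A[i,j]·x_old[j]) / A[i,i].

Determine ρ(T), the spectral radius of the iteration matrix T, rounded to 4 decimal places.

Split A = D + L + U, D = diag(4.9, 4.9, -3.5, -4).
GS T = -(D+L)⁻¹U: row 0 first, T[0,3] = -(-1.4)/(4.9) = +0.2857; later rows by forward substitution.
  T[0,:] = [+0.0000 -0.4490 +0.4082 +0.2857]
  T[1,:] = [+0.0000 +0.1924 +0.4169 -0.2449]
  T[2,:] = [+0.0000 +0.3574 +0.1824 -0.2466]
  T[3,:] = [+0.0000 +0.2781 -0.1767 -0.2099]
eigenvalue magnitudes: 0.5326, 0.2613, 0.1064, 0.0000.
ρ = 0.5326; 0.5326 < 1 ⇒ converges.

0.5326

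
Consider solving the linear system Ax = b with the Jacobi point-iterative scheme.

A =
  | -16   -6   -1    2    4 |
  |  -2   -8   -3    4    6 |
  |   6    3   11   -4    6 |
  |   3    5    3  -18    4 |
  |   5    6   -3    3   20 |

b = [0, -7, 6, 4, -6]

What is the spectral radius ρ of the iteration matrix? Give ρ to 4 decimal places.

Write A = D+L+U with D = diag(-16, -8, 11, -18, 20).
Jacobi T = -D⁻¹(L+U): T[2,0] = -(6)/(11) = -0.5455; T[2,2] = 0.
  T[0,:] = [+0.0000 -0.3750 -0.0625 +0.1250 +0.2500]
  T[1,:] = [-0.2500 +0.0000 -0.3750 +0.5000 +0.7500]
  T[2,:] = [-0.5455 -0.2727 +0.0000 +0.3636 -0.5455]
  T[3,:] = [+0.1667 +0.2778 +0.1667 +0.0000 +0.2222]
  T[4,:] = [-0.2500 -0.3000 +0.1500 -0.1500 +0.0000]
|eigenvalues of T|: 0.8246, 0.6370, 0.6370, 0.2873, 0.2547.
ρ(T) = max|λ| = 0.8246; 0.8246 < 1, so it converges for any x₀.

0.8246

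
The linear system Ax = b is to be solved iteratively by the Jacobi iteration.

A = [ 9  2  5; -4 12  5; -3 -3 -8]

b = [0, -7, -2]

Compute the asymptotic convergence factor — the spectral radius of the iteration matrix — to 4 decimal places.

0.5910

Let D = diag(9, 12, -8); L, U the strict triangles.
Jacobi T = -D⁻¹(L+U): T[0,2] = -(5)/(9) = -0.5556; T[0,0] = 0.
  T[0,:] = [+0.0000, -0.2222, -0.5556]
  T[1,:] = [+0.3333, +0.0000, -0.4167]
  T[2,:] = [-0.3750, -0.3750, +0.0000]
moduli |λ_i(T)| = 0.5910, 0.4645, 0.1265.
ρ = 0.5910; 0.5910 < 1: convergent.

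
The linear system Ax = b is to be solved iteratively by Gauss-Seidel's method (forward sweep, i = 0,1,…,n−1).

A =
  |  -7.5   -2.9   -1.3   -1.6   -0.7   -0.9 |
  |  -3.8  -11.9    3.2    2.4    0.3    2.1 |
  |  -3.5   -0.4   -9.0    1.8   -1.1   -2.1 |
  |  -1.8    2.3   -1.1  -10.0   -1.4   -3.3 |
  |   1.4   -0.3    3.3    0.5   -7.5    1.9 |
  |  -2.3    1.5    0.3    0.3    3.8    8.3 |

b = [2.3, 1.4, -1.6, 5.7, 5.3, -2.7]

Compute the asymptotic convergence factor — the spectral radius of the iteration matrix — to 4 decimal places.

0.5143

Split A = D + L + U, D = diag(-7.5, -11.9, -9, -10, -7.5, 8.3).
Gauss-Seidel: T = -(D+L)⁻¹U, row 0 first, T[0,2] = -(-1.3)/(-7.5) = -0.1733; later rows by forward substitution.
  T[0,:] = [+0.0000, -0.3867, -0.1733, -0.2133, -0.0933, -0.1200]
  T[1,:] = [+0.0000, +0.1235, +0.3243, +0.2698, +0.0550, +0.2148]
  T[2,:] = [+0.0000, +0.1449, +0.0530, +0.2710, -0.0884, -0.1962]
  T[3,:] = [+0.0000, +0.0821, +0.0999, +0.0706, -0.1008, -0.2374]
  T[4,:] = [+0.0000, -0.0079, -0.0153, +0.0733, -0.0652, +0.1202]
  T[5,:] = [+0.0000, -0.1341, -0.1051, -0.1538, +0.0009, -0.1114]
|λ(T)| sorted: 0.5143, 0.1744, 0.1744, 0.1143, 0.1143, 0.0000.
spectral radius ρ = 0.5143; 0.5143 < 1: convergent.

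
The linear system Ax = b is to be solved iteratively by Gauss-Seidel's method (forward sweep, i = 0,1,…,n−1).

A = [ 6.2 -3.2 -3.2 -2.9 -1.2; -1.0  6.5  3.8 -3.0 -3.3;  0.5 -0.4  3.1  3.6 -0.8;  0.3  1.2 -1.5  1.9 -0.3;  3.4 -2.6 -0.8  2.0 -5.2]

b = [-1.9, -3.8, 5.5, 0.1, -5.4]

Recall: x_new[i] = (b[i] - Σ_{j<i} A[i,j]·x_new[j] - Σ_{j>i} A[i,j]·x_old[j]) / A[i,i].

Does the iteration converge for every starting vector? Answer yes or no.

Write A = D+L+U with D = diag(6.2, 6.5, 3.1, 1.9, -5.2).
GS T = -(D+L)⁻¹U: row 0 first, T[0,4] = -(-1.2)/(6.2) = +0.1935; later rows by forward substitution.
  T[0,:] = [+0.0000, +0.5161, +0.5161, +0.4677, +0.1935]
  T[1,:] = [+0.0000, +0.0794, -0.5052, +0.5335, +0.5375]
  T[2,:] = [+0.0000, -0.0730, -0.1484, -1.1679, +0.2962]
  T[3,:] = [+0.0000, -0.1893, +0.1204, -1.3328, +0.0217]
  T[4,:] = [+0.0000, +0.2362, +0.6592, -0.2939, -0.1794]
eigenvalue magnitudes: 1.2507, 0.5777, 0.3792, 0.1320, 0.0000.
ρ = 1.2507; 1.2507 > 1, so it fails to converge.

no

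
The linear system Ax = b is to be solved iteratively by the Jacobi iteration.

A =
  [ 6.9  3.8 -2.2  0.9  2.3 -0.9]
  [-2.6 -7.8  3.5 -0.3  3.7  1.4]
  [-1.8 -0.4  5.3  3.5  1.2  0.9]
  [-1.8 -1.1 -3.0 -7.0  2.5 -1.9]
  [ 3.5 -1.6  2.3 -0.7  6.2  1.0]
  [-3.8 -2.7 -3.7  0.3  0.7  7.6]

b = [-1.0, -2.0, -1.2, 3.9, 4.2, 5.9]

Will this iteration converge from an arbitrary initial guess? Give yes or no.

Diagonal D = diag(6.9, -7.8, 5.3, -7, 6.2, 7.6); L, U strict lower/upper.
T_J = -D⁻¹(L+U): T[3,2] = -(-3)/(-7) = -0.4286; T[3,3] = 0.
  T[0,:] = [+0.0000  -0.5507  +0.3188  -0.1304  -0.3333  +0.1304]
  T[1,:] = [-0.3333  +0.0000  +0.4487  -0.0385  +0.4744  +0.1795]
  T[2,:] = [+0.3396  +0.0755  +0.0000  -0.6604  -0.2264  -0.1698]
  T[3,:] = [-0.2571  -0.1571  -0.4286  +0.0000  +0.3571  -0.2714]
  T[4,:] = [-0.5645  +0.2581  -0.3710  +0.1129  +0.0000  -0.1613]
  T[5,:] = [+0.5000  +0.3553  +0.4868  -0.0395  -0.0921  +0.0000]
eigenvalue magnitudes: 1.1230, 0.8105, 0.5817, 0.4363, 0.4363, 0.3153.
ρ(T) = max|λ| = 1.1230; 1.1230 > 1 ⇒ diverges.

no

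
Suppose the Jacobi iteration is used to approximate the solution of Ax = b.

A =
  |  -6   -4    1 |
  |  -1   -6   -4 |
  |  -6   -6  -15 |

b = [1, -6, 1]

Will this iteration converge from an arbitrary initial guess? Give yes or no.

yes

A = D + L + U where D = diag(-6, -6, -15).
Jacobi: T = -D⁻¹(L+U), T[1,0] = -(-1)/(-6) = -0.1667; T[1,1] = 0.
  T[0,:] = [+0.0000 -0.6667 +0.1667]
  T[1,:] = [-0.1667 +0.0000 -0.6667]
  T[2,:] = [-0.4000 -0.4000 +0.0000]
moduli |λ_i(T)| = 0.7337, 0.4766, 0.4766.
ρ(T) = max|λ| = 0.7337; 0.7337 < 1 ⇒ converges.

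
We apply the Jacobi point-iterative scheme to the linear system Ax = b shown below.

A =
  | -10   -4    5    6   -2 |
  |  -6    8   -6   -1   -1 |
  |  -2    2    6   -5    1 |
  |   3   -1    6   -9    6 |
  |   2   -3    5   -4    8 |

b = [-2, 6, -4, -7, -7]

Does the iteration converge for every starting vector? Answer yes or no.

no

Let D = diag(-10, 8, 6, -9, 8); L, U the strict triangles.
T_J = -D⁻¹(L+U): T[1,0] = -(-6)/(8) = +0.7500; T[1,1] = 0.
  T[0,:] = [+0.0000, -0.4000, +0.5000, +0.6000, -0.2000]
  T[1,:] = [+0.7500, +0.0000, +0.7500, +0.1250, +0.1250]
  T[2,:] = [+0.3333, -0.3333, +0.0000, +0.8333, -0.1667]
  T[3,:] = [+0.3333, -0.1111, +0.6667, +0.0000, +0.6667]
  T[4,:] = [-0.2500, +0.3750, -0.6250, +0.5000, +0.0000]
moduli |λ_i(T)| = 1.1905, 0.7922, 0.6926, 0.6926, 0.3580.
ρ = 1.1905; 1.1905 > 1 ⇒ diverges.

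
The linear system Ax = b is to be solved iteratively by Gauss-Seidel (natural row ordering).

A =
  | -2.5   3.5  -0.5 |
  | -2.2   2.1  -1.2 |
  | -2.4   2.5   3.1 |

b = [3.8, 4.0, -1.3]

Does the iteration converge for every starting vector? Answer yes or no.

no

Split A = D + L + U, D = diag(-2.5, 2.1, 3.1).
Gauss-Seidel: T = -(D+L)⁻¹U, row 0 first, T[0,2] = -(-0.5)/(-2.5) = -0.2000; later rows by forward substitution.
  T[0,:] = [+0.0000 +1.4000 -0.2000]
  T[1,:] = [+0.0000 +1.4667 +0.3619]
  T[2,:] = [+0.0000 -0.0989 -0.4467]
|roots of det(T-λI)|: 1.4478, 0.4278, 0.0000.
ρ(T) = max|λ| = 1.4478; 1.4478 > 1, so it fails to converge.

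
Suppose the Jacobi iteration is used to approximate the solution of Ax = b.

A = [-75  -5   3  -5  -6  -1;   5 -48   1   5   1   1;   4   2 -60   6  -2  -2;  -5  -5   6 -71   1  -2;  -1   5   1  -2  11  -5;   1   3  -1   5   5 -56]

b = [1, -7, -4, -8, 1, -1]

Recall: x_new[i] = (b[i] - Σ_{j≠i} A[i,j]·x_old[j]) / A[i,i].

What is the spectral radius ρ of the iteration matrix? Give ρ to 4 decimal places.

A = D + L + U where D = diag(-75, -48, -60, -71, 11, -56).
Jacobi T = -D⁻¹(L+U): T[0,5] = -(-1)/(-75) = -0.0133; T[0,0] = 0.
  T[0,:] = [+0.0000 -0.0667 +0.0400 -0.0667 -0.0800 -0.0133]
  T[1,:] = [+0.1042 +0.0000 +0.0208 +0.1042 +0.0208 +0.0208]
  T[2,:] = [+0.0667 +0.0333 +0.0000 +0.1000 -0.0333 -0.0333]
  T[3,:] = [-0.0704 -0.0704 +0.0845 +0.0000 +0.0141 -0.0282]
  T[4,:] = [+0.0909 -0.4545 -0.0909 +0.1818 +0.0000 +0.4545]
  T[5,:] = [+0.0179 +0.0536 -0.0179 +0.0893 +0.0893 +0.0000]
eigenvalue magnitudes: 0.2193, 0.1509, 0.1059, 0.1059, 0.0578, 0.0361.
ρ(T) = max|λ| = 0.2193; 0.2193 < 1 ⇒ converges.

0.2193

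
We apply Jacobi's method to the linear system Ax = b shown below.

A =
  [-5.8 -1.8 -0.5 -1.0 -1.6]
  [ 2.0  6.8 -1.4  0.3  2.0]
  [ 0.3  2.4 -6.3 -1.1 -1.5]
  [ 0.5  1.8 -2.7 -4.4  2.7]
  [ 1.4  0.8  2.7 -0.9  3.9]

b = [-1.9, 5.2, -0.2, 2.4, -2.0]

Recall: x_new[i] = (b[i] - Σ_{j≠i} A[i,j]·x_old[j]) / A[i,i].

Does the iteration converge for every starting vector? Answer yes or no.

yes

Write A = D+L+U with D = diag(-5.8, 6.8, -6.3, -4.4, 3.9).
T_J = -D⁻¹(L+U): T[3,1] = -(1.8)/(-4.4) = +0.4091; T[3,3] = 0.
  T[0,:] = [+0.0000  -0.3103  -0.0862  -0.1724  -0.2759]
  T[1,:] = [-0.2941  +0.0000  +0.2059  -0.0441  -0.2941]
  T[2,:] = [+0.0476  +0.3810  +0.0000  -0.1746  -0.2381]
  T[3,:] = [+0.1136  +0.4091  -0.6136  +0.0000  +0.6136]
  T[4,:] = [-0.3590  -0.2051  -0.6923  +0.2308  +0.0000]
|λ(T)| sorted: 0.8710, 0.5755, 0.5755, 0.3765, 0.1846.
spectral radius ρ = 0.8710; 0.8710 < 1 ⇒ converges.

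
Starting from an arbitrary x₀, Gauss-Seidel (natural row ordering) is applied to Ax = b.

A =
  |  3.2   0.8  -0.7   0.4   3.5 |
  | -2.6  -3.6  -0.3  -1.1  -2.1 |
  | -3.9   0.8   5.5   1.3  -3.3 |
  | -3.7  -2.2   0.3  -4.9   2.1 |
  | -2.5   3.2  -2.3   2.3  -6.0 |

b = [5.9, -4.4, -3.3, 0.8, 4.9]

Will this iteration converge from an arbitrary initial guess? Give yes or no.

A = D + L + U where D = diag(3.2, -3.6, 5.5, -4.9, -6).
T_GS = -(D+L)⁻¹U: row 0 first, T[0,2] = -(-0.7)/(3.2) = +0.2188; later rows by forward substitution.
  T[0,:] = [+0.0000 -0.2500 +0.2188 -0.1250 -1.0938]
  T[1,:] = [+0.0000 +0.1806 -0.2413 -0.2153 +0.2066]
  T[2,:] = [+0.0000 -0.2035 +0.1902 -0.2937 -0.2056]
  T[3,:] = [+0.0000 +0.0952 -0.0452 +0.1731 +1.1491]
  T[4,:] = [+0.0000 +0.3150 -0.3101 +0.1162 +1.0852]
|roots of det(T-λI)|: 1.3624, 0.1670, 0.1670, 0.0231, 0.0000.
ρ(T) = max|λ| = 1.3624; 1.3624 > 1 ⇒ diverges.

no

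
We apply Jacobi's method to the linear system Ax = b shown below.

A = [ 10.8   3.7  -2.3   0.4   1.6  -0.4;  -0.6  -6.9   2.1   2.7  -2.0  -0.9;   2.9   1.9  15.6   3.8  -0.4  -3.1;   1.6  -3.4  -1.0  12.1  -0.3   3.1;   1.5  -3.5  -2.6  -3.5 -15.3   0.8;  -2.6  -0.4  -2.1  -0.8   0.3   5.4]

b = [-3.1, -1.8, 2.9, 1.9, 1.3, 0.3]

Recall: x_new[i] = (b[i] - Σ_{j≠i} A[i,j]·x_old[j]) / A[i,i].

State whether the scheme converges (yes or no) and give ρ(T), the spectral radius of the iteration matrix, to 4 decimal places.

yes, ρ = 0.5430

Let D = diag(10.8, -6.9, 15.6, 12.1, -15.3, 5.4); L, U the strict triangles.
Jacobi T = -D⁻¹(L+U): T[4,1] = -(-3.5)/(-15.3) = -0.2288; T[4,4] = 0.
  T[0,:] = [+0.0000  -0.3426  +0.2130  -0.0370  -0.1481  +0.0370]
  T[1,:] = [-0.0870  +0.0000  +0.3043  +0.3913  -0.2899  -0.1304]
  T[2,:] = [-0.1859  -0.1218  +0.0000  -0.2436  +0.0256  +0.1987]
  T[3,:] = [-0.1322  +0.2810  +0.0826  +0.0000  +0.0248  -0.2562]
  T[4,:] = [+0.0980  -0.2288  -0.1699  -0.2288  +0.0000  +0.0523]
  T[5,:] = [+0.4815  +0.0741  +0.3889  +0.1481  -0.0556  +0.0000]
|roots of det(T-λI)|: 0.5430, 0.4094, 0.4094, 0.3338, 0.2507, 0.1099.
ρ = 0.5430; 0.5430 < 1 ⇒ converges.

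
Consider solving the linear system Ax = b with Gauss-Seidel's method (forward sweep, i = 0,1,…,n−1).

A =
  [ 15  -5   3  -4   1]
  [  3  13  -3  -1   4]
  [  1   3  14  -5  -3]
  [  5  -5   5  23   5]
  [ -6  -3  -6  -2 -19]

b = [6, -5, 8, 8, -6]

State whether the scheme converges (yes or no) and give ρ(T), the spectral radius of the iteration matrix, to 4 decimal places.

yes, ρ = 0.5091

Write A = D+L+U with D = diag(15, 13, 14, 23, -19).
T_GS = -(D+L)⁻¹U: row 0 first, T[0,1] = -(-5)/(15) = +0.3333; later rows by forward substitution.
  T[0,:] = [+0.0000, +0.3333, -0.2000, +0.2667, -0.0667]
  T[1,:] = [+0.0000, -0.0769, +0.2769, +0.0154, -0.2923]
  T[2,:] = [+0.0000, -0.0073, -0.0451, +0.3348, +0.2817]
  T[3,:] = [+0.0000, -0.0876, +0.1135, -0.1274, -0.3277]
  T[4,:] = [+0.0000, -0.0816, +0.0217, -0.1790, +0.0127]
|λ(T)| sorted: 0.5091, 0.2075, 0.1336, 0.1336, 0.0000.
spectral radius ρ = 0.5091; 0.5091 < 1, so it converges for any x₀.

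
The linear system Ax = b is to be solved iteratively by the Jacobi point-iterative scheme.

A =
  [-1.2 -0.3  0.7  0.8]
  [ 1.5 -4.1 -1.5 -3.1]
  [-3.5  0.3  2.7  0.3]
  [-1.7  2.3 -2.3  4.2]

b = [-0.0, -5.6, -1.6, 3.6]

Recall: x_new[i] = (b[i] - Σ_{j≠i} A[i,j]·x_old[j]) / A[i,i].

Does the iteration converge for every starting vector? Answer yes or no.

Let D = diag(-1.2, -4.1, 2.7, 4.2); L, U the strict triangles.
T_J = -D⁻¹(L+U): T[1,0] = -(1.5)/(-4.1) = +0.3659; T[1,1] = 0.
  T[0,:] = [+0.0000  -0.2500  +0.5833  +0.6667]
  T[1,:] = [+0.3659  +0.0000  -0.3659  -0.7561]
  T[2,:] = [+1.2963  -0.1111  +0.0000  -0.1111]
  T[3,:] = [+0.4048  -0.5476  +0.5476  +0.0000]
moduli |λ_i(T)| = 1.3085, 0.8458, 0.4787, 0.0159.
ρ(T) = max|λ| = 1.3085; 1.3085 > 1 ⇒ diverges.

no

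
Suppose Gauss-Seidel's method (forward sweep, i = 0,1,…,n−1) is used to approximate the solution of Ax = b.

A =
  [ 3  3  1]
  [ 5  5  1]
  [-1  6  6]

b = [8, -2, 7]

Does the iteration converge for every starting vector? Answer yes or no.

yes

Let D = diag(3, 5, 6); L, U the strict triangles.
Gauss-Seidel: T = -(D+L)⁻¹U, row 0 first, T[0,2] = -(1)/(3) = -0.3333; later rows by forward substitution.
  T[0,:] = [+0.0000  -1.0000  -0.3333]
  T[1,:] = [+0.0000  +1.0000  +0.1333]
  T[2,:] = [+0.0000  -1.1667  -0.1889]
eigenvalue magnitudes: 0.8503, 0.0392, 0.0000.
ρ = 0.8503; 0.8503 < 1 ⇒ converges.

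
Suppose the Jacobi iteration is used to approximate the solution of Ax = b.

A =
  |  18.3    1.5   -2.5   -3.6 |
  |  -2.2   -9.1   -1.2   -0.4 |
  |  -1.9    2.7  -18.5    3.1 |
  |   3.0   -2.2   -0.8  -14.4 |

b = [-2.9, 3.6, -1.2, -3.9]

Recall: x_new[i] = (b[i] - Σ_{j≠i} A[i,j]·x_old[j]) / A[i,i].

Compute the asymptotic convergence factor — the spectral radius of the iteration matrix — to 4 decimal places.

0.2970

Split A = D + L + U, D = diag(18.3, -9.1, -18.5, -14.4).
Jacobi T = -D⁻¹(L+U): T[0,2] = -(-2.5)/(18.3) = +0.1366; T[0,0] = 0.
  T[0,:] = [+0.0000, -0.0820, +0.1366, +0.1967]
  T[1,:] = [-0.2418, +0.0000, -0.1319, -0.0440]
  T[2,:] = [-0.1027, +0.1459, +0.0000, +0.1676]
  T[3,:] = [+0.2083, -0.1528, -0.0556, +0.0000]
|eigenvalues of T|: 0.2970, 0.2042, 0.2042, 0.1701.
ρ(T) = max|λ| = 0.2970; 0.2970 < 1, so it converges for any x₀.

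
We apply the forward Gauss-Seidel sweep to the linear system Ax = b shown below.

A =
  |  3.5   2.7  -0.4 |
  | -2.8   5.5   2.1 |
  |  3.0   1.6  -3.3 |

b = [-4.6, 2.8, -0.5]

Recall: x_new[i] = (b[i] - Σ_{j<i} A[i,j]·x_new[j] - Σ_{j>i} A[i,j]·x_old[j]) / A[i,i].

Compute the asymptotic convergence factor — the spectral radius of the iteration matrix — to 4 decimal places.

A = D + L + U where D = diag(3.5, 5.5, -3.3).
T_GS = -(D+L)⁻¹U: row 0 first, T[0,1] = -(2.7)/(3.5) = -0.7714; later rows by forward substitution.
  T[0,:] = [+0.0000, -0.7714, +0.1143]
  T[1,:] = [+0.0000, -0.3927, -0.3236]
  T[2,:] = [+0.0000, -0.8917, -0.0530]
eigenvalue magnitudes: 0.7863, 0.3405, 0.0000.
spectral radius ρ = 0.7863; 0.7863 < 1, so it converges for any x₀.

0.7863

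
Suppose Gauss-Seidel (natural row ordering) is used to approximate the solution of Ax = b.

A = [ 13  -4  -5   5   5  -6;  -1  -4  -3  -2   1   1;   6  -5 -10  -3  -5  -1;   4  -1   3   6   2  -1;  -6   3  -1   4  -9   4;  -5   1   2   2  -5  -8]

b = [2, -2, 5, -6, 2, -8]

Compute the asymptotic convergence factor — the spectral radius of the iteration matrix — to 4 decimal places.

Diagonal D = diag(13, -4, -10, 6, -9, -8); L, U strict lower/upper.
Gauss-Seidel: T = -(D+L)⁻¹U, row 0 first, T[0,1] = -(-4)/(13) = +0.3077; later rows by forward substitution.
  T[0,:] = [+0.0000  +0.3077  +0.3846  -0.3846  -0.3846  +0.4615]
  T[1,:] = [+0.0000  -0.0769  -0.8462  -0.4038  +0.3462  +0.1346]
  T[2,:] = [+0.0000  +0.2231  +0.6538  -0.3288  -0.9038  +0.1096]
  T[3,:] = [+0.0000  -0.3295  -0.7244  +0.3535  +0.4327  -0.1734]
  T[4,:] = [+0.0000  -0.4020  -0.9330  +0.3155  +0.6645  +0.0924]
  T[5,:] = [+0.0000  +0.0227  +0.2194  -0.0011  -0.2495  -0.3453]
|λ(T)| sorted: 1.6805, 0.3826, 0.3826, 0.2077, 0.1255, 0.0000.
ρ(T) = max|λ| = 1.6805; 1.6805 > 1, so it fails to converge.

1.6805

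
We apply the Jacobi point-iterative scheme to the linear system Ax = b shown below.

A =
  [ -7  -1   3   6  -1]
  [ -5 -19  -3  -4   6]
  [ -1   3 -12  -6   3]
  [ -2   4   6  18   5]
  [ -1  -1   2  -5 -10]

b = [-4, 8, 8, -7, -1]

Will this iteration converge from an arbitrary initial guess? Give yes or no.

Diagonal D = diag(-7, -19, -12, 18, -10); L, U strict lower/upper.
Jacobi: T = -D⁻¹(L+U), T[3,1] = -(4)/(18) = -0.2222; T[3,3] = 0.
  T[0,:] = [+0.0000, -0.1429, +0.4286, +0.8571, -0.1429]
  T[1,:] = [-0.2632, +0.0000, -0.1579, -0.2105, +0.3158]
  T[2,:] = [-0.0833, +0.2500, +0.0000, -0.5000, +0.2500]
  T[3,:] = [+0.1111, -0.2222, -0.3333, +0.0000, -0.2778]
  T[4,:] = [-0.1000, -0.1000, +0.2000, -0.5000, +0.0000]
moduli |λ_i(T)| = 0.8311, 0.4634, 0.2358, 0.2358, 0.0754.
ρ = 0.8311; 0.8311 < 1, so it converges for any x₀.

yes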